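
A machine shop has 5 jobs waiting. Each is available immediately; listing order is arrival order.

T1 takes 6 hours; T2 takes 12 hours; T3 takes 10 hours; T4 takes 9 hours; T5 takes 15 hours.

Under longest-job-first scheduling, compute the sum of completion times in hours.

177

LPT (decreasing processing time): T5 T2 T3 T4 T1.
T5: 0→15
T2: 15→27
T3: 27→37
T4: 37→46
T1: 46→52
Sum = 15+27+37+46+52 = 177.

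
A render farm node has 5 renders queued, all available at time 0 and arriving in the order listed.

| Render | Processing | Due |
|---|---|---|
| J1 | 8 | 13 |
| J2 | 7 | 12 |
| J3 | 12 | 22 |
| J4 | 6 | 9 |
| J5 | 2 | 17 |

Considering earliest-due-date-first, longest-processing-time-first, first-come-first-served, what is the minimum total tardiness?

EDD (increasing due date): J4 J2 J1 J5 J3.
J4: 0→6, due 9, tardiness 0
J2: 6→13, due 12, tardiness 1
J1: 13→21, due 13, tardiness 8
J5: 21→23, due 17, tardiness 6
J3: 23→35, due 22, tardiness 13
Sum = 0+1+8+6+13 = 28.
LPT (decreasing processing time): J3 J1 J2 J4 J5.
J3: 0→12, due 22, tardiness 0
J1: 12→20, due 13, tardiness 7
J2: 20→27, due 12, tardiness 15
J4: 27→33, due 9, tardiness 24
J5: 33→35, due 17, tardiness 18
Sum = 0+7+15+24+18 = 64.
FIFO (arrival order): J1 J2 J3 J4 J5.
J1: 0→8, due 13, tardiness 0
J2: 8→15, due 12, tardiness 3
J3: 15→27, due 22, tardiness 5
J4: 27→33, due 9, tardiness 24
J5: 33→35, due 17, tardiness 18
Sum = 0+3+5+24+18 = 50.
EDD 28, LPT 64, FIFO 50 → minimum 28.

28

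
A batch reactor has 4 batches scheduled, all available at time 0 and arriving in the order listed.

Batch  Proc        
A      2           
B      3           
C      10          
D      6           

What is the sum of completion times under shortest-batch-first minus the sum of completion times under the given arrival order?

-4

SPT (increasing processing time): A B D C.
A: 0→2
B: 2→5
D: 5→11
C: 11→21
Sum = 2+5+11+21 = 39.
FIFO (arrival order): A B C D.
A: 0→2
B: 2→5
C: 5→15
D: 15→21
Sum = 2+5+15+21 = 43.
Difference = 39 − 43 = -4.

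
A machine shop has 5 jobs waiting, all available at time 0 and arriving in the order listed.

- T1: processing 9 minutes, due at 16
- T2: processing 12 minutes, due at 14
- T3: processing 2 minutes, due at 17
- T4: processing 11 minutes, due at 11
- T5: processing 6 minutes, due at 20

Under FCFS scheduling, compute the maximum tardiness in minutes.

FIFO (arrival order): T1 T2 T3 T4 T5.
T1: 0→9, due 16, tardiness 0
T2: 9→21, due 14, tardiness 7
T3: 21→23, due 17, tardiness 6
T4: 23→34, due 11, tardiness 23
T5: 34→40, due 20, tardiness 20
Maximum = 23.

23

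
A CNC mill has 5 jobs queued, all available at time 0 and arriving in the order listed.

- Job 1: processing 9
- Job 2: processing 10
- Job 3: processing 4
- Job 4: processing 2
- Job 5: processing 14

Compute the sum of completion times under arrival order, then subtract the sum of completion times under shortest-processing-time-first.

FIFO (arrival order): Job 1 Job 2 Job 3 Job 4 Job 5.
Job 1: 0→9
Job 2: 9→19
Job 3: 19→23
Job 4: 23→25
Job 5: 25→39
Sum = 9+19+23+25+39 = 115.
SPT (increasing processing time): Job 4 Job 3 Job 1 Job 2 Job 5.
Job 4: 0→2
Job 3: 2→6
Job 1: 6→15
Job 2: 15→25
Job 5: 25→39
Sum = 2+6+15+25+39 = 87.
Difference = 115 − 87 = 28.

28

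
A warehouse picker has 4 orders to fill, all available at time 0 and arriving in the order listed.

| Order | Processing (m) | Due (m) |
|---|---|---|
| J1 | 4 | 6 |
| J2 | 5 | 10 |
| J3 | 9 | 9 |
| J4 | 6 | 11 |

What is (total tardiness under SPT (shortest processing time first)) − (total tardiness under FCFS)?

-3

SPT (increasing processing time): J1 J2 J4 J3.
J1: 0→4, due 6, tardiness 0
J2: 4→9, due 10, tardiness 0
J4: 9→15, due 11, tardiness 4
J3: 15→24, due 9, tardiness 15
Sum = 0+0+4+15 = 19.
FIFO (arrival order): J1 J2 J3 J4.
J1: 0→4, due 6, tardiness 0
J2: 4→9, due 10, tardiness 0
J3: 9→18, due 9, tardiness 9
J4: 18→24, due 11, tardiness 13
Sum = 0+0+9+13 = 22.
Difference = 19 − 22 = -3.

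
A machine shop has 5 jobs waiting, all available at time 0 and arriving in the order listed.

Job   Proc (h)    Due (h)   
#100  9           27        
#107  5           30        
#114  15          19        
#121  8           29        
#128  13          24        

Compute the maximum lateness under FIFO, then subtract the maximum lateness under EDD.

6

FIFO (arrival order): #100 #107 #114 #121 #128.
#100: 0→9, due 27, lateness -18
#107: 9→14, due 30, lateness -16
#114: 14→29, due 19, lateness 10
#121: 29→37, due 29, lateness 8
#128: 37→50, due 24, lateness 26
Maximum = 26.
EDD (increasing due date): #114 #128 #100 #121 #107.
#114: 0→15, due 19, lateness -4
#128: 15→28, due 24, lateness 4
#100: 28→37, due 27, lateness 10
#121: 37→45, due 29, lateness 16
#107: 45→50, due 30, lateness 20
Maximum = 20.
Difference = 26 − 20 = 6.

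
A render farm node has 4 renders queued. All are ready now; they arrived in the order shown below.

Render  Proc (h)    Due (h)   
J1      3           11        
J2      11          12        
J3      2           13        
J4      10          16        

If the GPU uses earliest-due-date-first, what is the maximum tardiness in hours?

EDD (increasing due date): J1 J2 J3 J4.
J1: 0→3, due 11, tardiness 0
J2: 3→14, due 12, tardiness 2
J3: 14→16, due 13, tardiness 3
J4: 16→26, due 16, tardiness 10
Maximum = 10.

10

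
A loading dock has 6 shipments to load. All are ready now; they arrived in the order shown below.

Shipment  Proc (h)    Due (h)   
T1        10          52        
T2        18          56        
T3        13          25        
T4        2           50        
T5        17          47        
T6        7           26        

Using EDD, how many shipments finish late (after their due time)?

1

EDD (increasing due date): T3 T6 T5 T4 T1 T2.
T3: 0→13, due 25, tardiness 0
T6: 13→20, due 26, tardiness 0
T5: 20→37, due 47, tardiness 0
T4: 37→39, due 50, tardiness 0
T1: 39→49, due 52, tardiness 0
T2: 49→67, due 56, tardiness 11
Late shipments: 1.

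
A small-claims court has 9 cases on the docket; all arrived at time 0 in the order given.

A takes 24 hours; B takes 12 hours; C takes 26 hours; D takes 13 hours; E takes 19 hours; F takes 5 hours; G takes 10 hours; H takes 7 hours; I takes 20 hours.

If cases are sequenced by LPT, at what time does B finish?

LPT (decreasing processing time): C A I E D B G H F.
C: 0→26
A: 26→50
I: 50→70
E: 70→89
D: 89→102
B: 102→114

114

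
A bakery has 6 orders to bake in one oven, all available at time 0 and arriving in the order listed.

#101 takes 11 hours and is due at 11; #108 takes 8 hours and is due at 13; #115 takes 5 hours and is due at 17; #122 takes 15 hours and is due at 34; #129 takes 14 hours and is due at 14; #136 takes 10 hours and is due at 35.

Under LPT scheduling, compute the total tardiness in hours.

150

LPT (decreasing processing time): #122 #129 #101 #136 #108 #115.
#122: 0→15, due 34, tardiness 0
#129: 15→29, due 14, tardiness 15
#101: 29→40, due 11, tardiness 29
#136: 40→50, due 35, tardiness 15
#108: 50→58, due 13, tardiness 45
#115: 58→63, due 17, tardiness 46
Sum = 0+15+29+15+45+46 = 150.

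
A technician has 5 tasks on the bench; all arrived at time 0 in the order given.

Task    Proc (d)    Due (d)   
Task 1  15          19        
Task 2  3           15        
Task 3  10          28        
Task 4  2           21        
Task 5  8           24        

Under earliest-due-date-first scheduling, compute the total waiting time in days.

EDD (increasing due date): Task 2 Task 1 Task 4 Task 5 Task 3.
Task 2: waits 0, runs 0→3
Task 1: waits 3, runs 3→18
Task 4: waits 18, runs 18→20
Task 5: waits 20, runs 20→28
Task 3: waits 28, runs 28→38
Sum = 0+3+18+20+28 = 69.

69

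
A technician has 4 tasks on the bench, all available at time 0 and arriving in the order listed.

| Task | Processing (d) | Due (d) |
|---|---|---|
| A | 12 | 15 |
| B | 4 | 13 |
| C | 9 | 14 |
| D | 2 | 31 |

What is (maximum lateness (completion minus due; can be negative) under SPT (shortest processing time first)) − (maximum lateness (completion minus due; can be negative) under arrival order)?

1

SPT (increasing processing time): D B C A.
D: 0→2, due 31, lateness -29
B: 2→6, due 13, lateness -7
C: 6→15, due 14, lateness 1
A: 15→27, due 15, lateness 12
Maximum = 12.
FIFO (arrival order): A B C D.
A: 0→12, due 15, lateness -3
B: 12→16, due 13, lateness 3
C: 16→25, due 14, lateness 11
D: 25→27, due 31, lateness -4
Maximum = 11.
Difference = 12 − 11 = 1.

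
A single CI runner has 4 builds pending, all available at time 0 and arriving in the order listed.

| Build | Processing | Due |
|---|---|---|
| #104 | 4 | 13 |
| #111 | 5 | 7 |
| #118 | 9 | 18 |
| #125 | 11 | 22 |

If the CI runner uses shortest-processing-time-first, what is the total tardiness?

9

SPT (increasing processing time): #104 #111 #118 #125.
#104: 0→4, due 13, tardiness 0
#111: 4→9, due 7, tardiness 2
#118: 9→18, due 18, tardiness 0
#125: 18→29, due 22, tardiness 7
Sum = 0+2+0+7 = 9.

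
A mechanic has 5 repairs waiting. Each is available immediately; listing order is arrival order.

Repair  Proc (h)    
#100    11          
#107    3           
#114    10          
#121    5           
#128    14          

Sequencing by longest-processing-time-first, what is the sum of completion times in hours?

157

LPT (decreasing processing time): #128 #100 #114 #121 #107.
#128: 0→14
#100: 14→25
#114: 25→35
#121: 35→40
#107: 40→43
Sum = 14+25+35+40+43 = 157.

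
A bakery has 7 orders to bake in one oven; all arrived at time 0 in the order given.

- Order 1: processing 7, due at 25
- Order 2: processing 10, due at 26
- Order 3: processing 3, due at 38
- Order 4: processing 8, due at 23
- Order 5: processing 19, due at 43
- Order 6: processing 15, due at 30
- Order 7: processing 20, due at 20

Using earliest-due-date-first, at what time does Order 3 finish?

EDD (increasing due date): Order 7 Order 4 Order 1 Order 2 Order 6 Order 3 Order 5.
Order 7: 0→20
Order 4: 20→28
Order 1: 28→35
Order 2: 35→45
Order 6: 45→60
Order 3: 60→63

63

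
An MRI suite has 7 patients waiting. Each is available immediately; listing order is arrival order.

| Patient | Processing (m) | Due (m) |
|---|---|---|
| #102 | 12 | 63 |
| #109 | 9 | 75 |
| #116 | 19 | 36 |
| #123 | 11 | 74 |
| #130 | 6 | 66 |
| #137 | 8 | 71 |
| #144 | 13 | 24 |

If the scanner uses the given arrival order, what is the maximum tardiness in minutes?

54

FIFO (arrival order): #102 #109 #116 #123 #130 #137 #144.
#102: 0→12, due 63, tardiness 0
#109: 12→21, due 75, tardiness 0
#116: 21→40, due 36, tardiness 4
#123: 40→51, due 74, tardiness 0
#130: 51→57, due 66, tardiness 0
#137: 57→65, due 71, tardiness 0
#144: 65→78, due 24, tardiness 54
Maximum = 54.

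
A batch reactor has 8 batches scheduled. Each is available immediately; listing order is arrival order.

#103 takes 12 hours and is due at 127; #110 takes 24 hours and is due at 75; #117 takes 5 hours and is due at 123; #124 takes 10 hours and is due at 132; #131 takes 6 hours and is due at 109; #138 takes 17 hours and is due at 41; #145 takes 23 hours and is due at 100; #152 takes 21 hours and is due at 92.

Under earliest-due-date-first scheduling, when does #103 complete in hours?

EDD (increasing due date): #138 #110 #152 #145 #131 #117 #103 #124.
#138: 0→17
#110: 17→41
#152: 41→62
#145: 62→85
#131: 85→91
#117: 91→96
#103: 96→108

108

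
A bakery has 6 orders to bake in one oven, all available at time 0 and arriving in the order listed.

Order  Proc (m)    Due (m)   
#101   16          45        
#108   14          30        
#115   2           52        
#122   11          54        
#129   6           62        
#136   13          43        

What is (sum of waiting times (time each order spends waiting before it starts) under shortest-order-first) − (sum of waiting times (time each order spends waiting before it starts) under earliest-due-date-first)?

SPT (increasing processing time): #115 #129 #122 #136 #108 #101.
#115: waits 0, runs 0→2
#129: waits 2, runs 2→8
#122: waits 8, runs 8→19
#136: waits 19, runs 19→32
#108: waits 32, runs 32→46
#101: waits 46, runs 46→62
Sum = 0+2+8+19+32+46 = 107.
EDD (increasing due date): #108 #136 #101 #115 #122 #129.
#108: waits 0, runs 0→14
#136: waits 14, runs 14→27
#101: waits 27, runs 27→43
#115: waits 43, runs 43→45
#122: waits 45, runs 45→56
#129: waits 56, runs 56→62
Sum = 0+14+27+43+45+56 = 185.
Difference = 107 − 185 = -78.

-78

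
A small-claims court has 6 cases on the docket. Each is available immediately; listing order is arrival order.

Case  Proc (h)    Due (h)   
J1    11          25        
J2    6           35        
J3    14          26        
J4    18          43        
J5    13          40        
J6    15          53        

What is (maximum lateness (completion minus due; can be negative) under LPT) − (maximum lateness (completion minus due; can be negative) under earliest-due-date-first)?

22

LPT (decreasing processing time): J4 J6 J3 J5 J1 J2.
J4: 0→18, due 43, lateness -25
J6: 18→33, due 53, lateness -20
J3: 33→47, due 26, lateness 21
J5: 47→60, due 40, lateness 20
J1: 60→71, due 25, lateness 46
J2: 71→77, due 35, lateness 42
Maximum = 46.
EDD (increasing due date): J1 J3 J2 J5 J4 J6.
J1: 0→11, due 25, lateness -14
J3: 11→25, due 26, lateness -1
J2: 25→31, due 35, lateness -4
J5: 31→44, due 40, lateness 4
J4: 44→62, due 43, lateness 19
J6: 62→77, due 53, lateness 24
Maximum = 24.
Difference = 46 − 24 = 22.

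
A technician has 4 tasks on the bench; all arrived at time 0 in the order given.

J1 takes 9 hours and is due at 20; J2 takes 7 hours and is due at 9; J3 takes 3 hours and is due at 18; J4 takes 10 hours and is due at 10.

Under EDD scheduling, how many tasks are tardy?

3

EDD (increasing due date): J2 J4 J3 J1.
J2: 0→7, due 9, tardiness 0
J4: 7→17, due 10, tardiness 7
J3: 17→20, due 18, tardiness 2
J1: 20→29, due 20, tardiness 9
Late tasks: 3.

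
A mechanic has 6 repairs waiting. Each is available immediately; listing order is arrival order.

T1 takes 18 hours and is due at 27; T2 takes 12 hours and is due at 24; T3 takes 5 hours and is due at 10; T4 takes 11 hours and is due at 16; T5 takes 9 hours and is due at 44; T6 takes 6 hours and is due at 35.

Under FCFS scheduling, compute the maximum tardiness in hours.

FIFO (arrival order): T1 T2 T3 T4 T5 T6.
T1: 0→18, due 27, tardiness 0
T2: 18→30, due 24, tardiness 6
T3: 30→35, due 10, tardiness 25
T4: 35→46, due 16, tardiness 30
T5: 46→55, due 44, tardiness 11
T6: 55→61, due 35, tardiness 26
Maximum = 30.

30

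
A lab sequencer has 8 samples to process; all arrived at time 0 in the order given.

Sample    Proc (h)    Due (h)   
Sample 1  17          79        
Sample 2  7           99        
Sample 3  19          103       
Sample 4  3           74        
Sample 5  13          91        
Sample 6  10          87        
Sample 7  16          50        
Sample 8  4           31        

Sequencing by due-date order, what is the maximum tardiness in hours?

EDD (increasing due date): Sample 8 Sample 7 Sample 4 Sample 1 Sample 6 Sample 5 Sample 2 Sample 3.
Sample 8: 0→4, due 31, tardiness 0
Sample 7: 4→20, due 50, tardiness 0
Sample 4: 20→23, due 74, tardiness 0
Sample 1: 23→40, due 79, tardiness 0
Sample 6: 40→50, due 87, tardiness 0
Sample 5: 50→63, due 91, tardiness 0
Sample 2: 63→70, due 99, tardiness 0
Sample 3: 70→89, due 103, tardiness 0
Maximum = 0.

0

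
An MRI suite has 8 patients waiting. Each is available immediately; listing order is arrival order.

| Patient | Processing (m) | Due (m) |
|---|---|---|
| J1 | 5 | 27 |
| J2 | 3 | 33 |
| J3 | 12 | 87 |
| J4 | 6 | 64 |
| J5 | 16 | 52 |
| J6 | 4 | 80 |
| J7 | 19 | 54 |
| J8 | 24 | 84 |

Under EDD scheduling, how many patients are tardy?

EDD (increasing due date): J1 J2 J5 J7 J4 J6 J8 J3.
J1: 0→5, due 27, tardiness 0
J2: 5→8, due 33, tardiness 0
J5: 8→24, due 52, tardiness 0
J7: 24→43, due 54, tardiness 0
J4: 43→49, due 64, tardiness 0
J6: 49→53, due 80, tardiness 0
J8: 53→77, due 84, tardiness 0
J3: 77→89, due 87, tardiness 2
Late patients: 1.

1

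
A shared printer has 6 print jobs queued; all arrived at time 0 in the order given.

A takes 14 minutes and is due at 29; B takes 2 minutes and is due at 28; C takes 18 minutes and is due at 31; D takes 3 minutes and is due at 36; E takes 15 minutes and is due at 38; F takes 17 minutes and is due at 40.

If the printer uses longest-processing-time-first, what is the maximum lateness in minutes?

41

LPT (decreasing processing time): C F E A D B.
C: 0→18, due 31, lateness -13
F: 18→35, due 40, lateness -5
E: 35→50, due 38, lateness 12
A: 50→64, due 29, lateness 35
D: 64→67, due 36, lateness 31
B: 67→69, due 28, lateness 41
Maximum = 41.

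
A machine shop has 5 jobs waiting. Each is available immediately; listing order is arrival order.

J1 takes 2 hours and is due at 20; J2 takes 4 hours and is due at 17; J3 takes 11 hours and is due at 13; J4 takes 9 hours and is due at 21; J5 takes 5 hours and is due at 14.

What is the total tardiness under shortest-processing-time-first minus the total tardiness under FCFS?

SPT (increasing processing time): J1 J2 J5 J4 J3.
J1: 0→2, due 20, tardiness 0
J2: 2→6, due 17, tardiness 0
J5: 6→11, due 14, tardiness 0
J4: 11→20, due 21, tardiness 0
J3: 20→31, due 13, tardiness 18
Sum = 0+0+0+0+18 = 18.
FIFO (arrival order): J1 J2 J3 J4 J5.
J1: 0→2, due 20, tardiness 0
J2: 2→6, due 17, tardiness 0
J3: 6→17, due 13, tardiness 4
J4: 17→26, due 21, tardiness 5
J5: 26→31, due 14, tardiness 17
Sum = 0+0+4+5+17 = 26.
Difference = 18 − 26 = -8.

-8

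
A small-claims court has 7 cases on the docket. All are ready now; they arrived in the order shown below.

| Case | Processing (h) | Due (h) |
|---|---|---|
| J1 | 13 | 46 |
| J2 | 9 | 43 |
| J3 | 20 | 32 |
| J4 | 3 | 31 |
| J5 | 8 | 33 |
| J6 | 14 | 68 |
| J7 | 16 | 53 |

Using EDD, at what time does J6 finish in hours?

EDD (increasing due date): J4 J3 J5 J2 J1 J7 J6.
J4: 0→3
J3: 3→23
J5: 23→31
J2: 31→40
J1: 40→53
J7: 53→69
J6: 69→83

83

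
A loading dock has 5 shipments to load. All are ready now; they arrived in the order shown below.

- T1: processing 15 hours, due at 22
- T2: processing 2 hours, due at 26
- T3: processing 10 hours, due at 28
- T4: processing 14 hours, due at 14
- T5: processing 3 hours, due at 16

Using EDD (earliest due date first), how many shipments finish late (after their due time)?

4

EDD (increasing due date): T4 T5 T1 T2 T3.
T4: 0→14, due 14, tardiness 0
T5: 14→17, due 16, tardiness 1
T1: 17→32, due 22, tardiness 10
T2: 32→34, due 26, tardiness 8
T3: 34→44, due 28, tardiness 16
Late shipments: 4.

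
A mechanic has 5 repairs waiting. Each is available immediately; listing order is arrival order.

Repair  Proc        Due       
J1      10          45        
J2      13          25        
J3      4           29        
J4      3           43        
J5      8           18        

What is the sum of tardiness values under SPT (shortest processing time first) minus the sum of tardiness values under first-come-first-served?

-7

SPT (increasing processing time): J4 J3 J5 J1 J2.
J4: 0→3, due 43, tardiness 0
J3: 3→7, due 29, tardiness 0
J5: 7→15, due 18, tardiness 0
J1: 15→25, due 45, tardiness 0
J2: 25→38, due 25, tardiness 13
Sum = 0+0+0+0+13 = 13.
FIFO (arrival order): J1 J2 J3 J4 J5.
J1: 0→10, due 45, tardiness 0
J2: 10→23, due 25, tardiness 0
J3: 23→27, due 29, tardiness 0
J4: 27→30, due 43, tardiness 0
J5: 30→38, due 18, tardiness 20
Sum = 0+0+0+0+20 = 20.
Difference = 13 − 20 = -7.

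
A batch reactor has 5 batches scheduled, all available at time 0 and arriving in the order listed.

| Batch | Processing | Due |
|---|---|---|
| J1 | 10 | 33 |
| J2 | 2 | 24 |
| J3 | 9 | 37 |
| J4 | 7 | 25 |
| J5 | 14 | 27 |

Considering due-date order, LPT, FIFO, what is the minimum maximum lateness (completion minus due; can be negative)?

EDD (increasing due date): J2 J4 J5 J1 J3.
J2: 0→2, due 24, lateness -22
J4: 2→9, due 25, lateness -16
J5: 9→23, due 27, lateness -4
J1: 23→33, due 33, lateness 0
J3: 33→42, due 37, lateness 5
Maximum = 5.
LPT (decreasing processing time): J5 J1 J3 J4 J2.
J5: 0→14, due 27, lateness -13
J1: 14→24, due 33, lateness -9
J3: 24→33, due 37, lateness -4
J4: 33→40, due 25, lateness 15
J2: 40→42, due 24, lateness 18
Maximum = 18.
FIFO (arrival order): J1 J2 J3 J4 J5.
J1: 0→10, due 33, lateness -23
J2: 10→12, due 24, lateness -12
J3: 12→21, due 37, lateness -16
J4: 21→28, due 25, lateness 3
J5: 28→42, due 27, lateness 15
Maximum = 15.
EDD 5, LPT 18, FIFO 15 → minimum 5.

5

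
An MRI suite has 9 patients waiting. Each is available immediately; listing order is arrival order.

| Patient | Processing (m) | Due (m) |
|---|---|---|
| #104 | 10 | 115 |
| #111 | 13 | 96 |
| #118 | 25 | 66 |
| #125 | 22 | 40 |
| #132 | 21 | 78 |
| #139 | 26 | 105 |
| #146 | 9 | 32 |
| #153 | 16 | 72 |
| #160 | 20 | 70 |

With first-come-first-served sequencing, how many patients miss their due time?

6

FIFO (arrival order): #104 #111 #118 #125 #132 #139 #146 #153 #160.
#104: 0→10, due 115, tardiness 0
#111: 10→23, due 96, tardiness 0
#118: 23→48, due 66, tardiness 0
#125: 48→70, due 40, tardiness 30
#132: 70→91, due 78, tardiness 13
#139: 91→117, due 105, tardiness 12
#146: 117→126, due 32, tardiness 94
#153: 126→142, due 72, tardiness 70
#160: 142→162, due 70, tardiness 92
Late patients: 6.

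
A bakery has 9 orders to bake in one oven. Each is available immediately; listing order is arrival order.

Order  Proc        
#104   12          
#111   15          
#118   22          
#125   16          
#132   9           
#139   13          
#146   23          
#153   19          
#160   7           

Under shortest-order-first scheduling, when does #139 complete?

SPT (increasing processing time): #160 #132 #104 #139 #111 #125 #153 #118 #146.
#160: 0→7
#132: 7→16
#104: 16→28
#139: 28→41

41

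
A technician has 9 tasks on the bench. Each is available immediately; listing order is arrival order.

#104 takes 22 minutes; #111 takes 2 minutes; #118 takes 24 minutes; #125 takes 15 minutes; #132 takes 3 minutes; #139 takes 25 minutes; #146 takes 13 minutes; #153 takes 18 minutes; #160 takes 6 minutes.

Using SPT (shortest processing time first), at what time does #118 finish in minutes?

SPT (increasing processing time): #111 #132 #160 #146 #125 #153 #104 #118 #139.
#111: 0→2
#132: 2→5
#160: 5→11
#146: 11→24
#125: 24→39
#153: 39→57
#104: 57→79
#118: 79→103

103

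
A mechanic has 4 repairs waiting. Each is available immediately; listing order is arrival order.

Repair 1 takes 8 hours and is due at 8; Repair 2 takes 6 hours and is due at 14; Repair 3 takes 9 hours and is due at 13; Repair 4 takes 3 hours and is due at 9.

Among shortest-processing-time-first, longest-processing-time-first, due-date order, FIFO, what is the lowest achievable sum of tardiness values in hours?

21

SPT (increasing processing time): Repair 4 Repair 2 Repair 1 Repair 3.
Repair 4: 0→3, due 9, tardiness 0
Repair 2: 3→9, due 14, tardiness 0
Repair 1: 9→17, due 8, tardiness 9
Repair 3: 17→26, due 13, tardiness 13
Sum = 0+0+9+13 = 22.
LPT (decreasing processing time): Repair 3 Repair 1 Repair 2 Repair 4.
Repair 3: 0→9, due 13, tardiness 0
Repair 1: 9→17, due 8, tardiness 9
Repair 2: 17→23, due 14, tardiness 9
Repair 4: 23→26, due 9, tardiness 17
Sum = 0+9+9+17 = 35.
EDD (increasing due date): Repair 1 Repair 4 Repair 3 Repair 2.
Repair 1: 0→8, due 8, tardiness 0
Repair 4: 8→11, due 9, tardiness 2
Repair 3: 11→20, due 13, tardiness 7
Repair 2: 20→26, due 14, tardiness 12
Sum = 0+2+7+12 = 21.
FIFO (arrival order): Repair 1 Repair 2 Repair 3 Repair 4.
Repair 1: 0→8, due 8, tardiness 0
Repair 2: 8→14, due 14, tardiness 0
Repair 3: 14→23, due 13, tardiness 10
Repair 4: 23→26, due 9, tardiness 17
Sum = 0+0+10+17 = 27.
SPT 22, LPT 35, EDD 21, FIFO 27 → minimum 21.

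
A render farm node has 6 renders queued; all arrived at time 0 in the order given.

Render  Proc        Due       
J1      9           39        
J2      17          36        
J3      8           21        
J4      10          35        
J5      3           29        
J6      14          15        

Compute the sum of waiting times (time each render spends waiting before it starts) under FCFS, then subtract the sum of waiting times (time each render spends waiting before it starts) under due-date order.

FIFO (arrival order): J1 J2 J3 J4 J5 J6.
J1: waits 0, runs 0→9
J2: waits 9, runs 9→26
J3: waits 26, runs 26→34
J4: waits 34, runs 34→44
J5: waits 44, runs 44→47
J6: waits 47, runs 47→61
Sum = 0+9+26+34+44+47 = 160.
EDD (increasing due date): J6 J3 J5 J4 J2 J1.
J6: waits 0, runs 0→14
J3: waits 14, runs 14→22
J5: waits 22, runs 22→25
J4: waits 25, runs 25→35
J2: waits 35, runs 35→52
J1: waits 52, runs 52→61
Sum = 0+14+22+25+35+52 = 148.
Difference = 160 − 148 = 12.

12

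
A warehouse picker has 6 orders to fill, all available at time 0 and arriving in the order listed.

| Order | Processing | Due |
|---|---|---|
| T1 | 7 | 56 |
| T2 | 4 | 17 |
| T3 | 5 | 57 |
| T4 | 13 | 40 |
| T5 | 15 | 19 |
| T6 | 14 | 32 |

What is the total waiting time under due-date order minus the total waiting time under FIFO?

48

EDD (increasing due date): T2 T5 T6 T4 T1 T3.
T2: waits 0, runs 0→4
T5: waits 4, runs 4→19
T6: waits 19, runs 19→33
T4: waits 33, runs 33→46
T1: waits 46, runs 46→53
T3: waits 53, runs 53→58
Sum = 0+4+19+33+46+53 = 155.
FIFO (arrival order): T1 T2 T3 T4 T5 T6.
T1: waits 0, runs 0→7
T2: waits 7, runs 7→11
T3: waits 11, runs 11→16
T4: waits 16, runs 16→29
T5: waits 29, runs 29→44
T6: waits 44, runs 44→58
Sum = 0+7+11+16+29+44 = 107.
Difference = 155 − 107 = 48.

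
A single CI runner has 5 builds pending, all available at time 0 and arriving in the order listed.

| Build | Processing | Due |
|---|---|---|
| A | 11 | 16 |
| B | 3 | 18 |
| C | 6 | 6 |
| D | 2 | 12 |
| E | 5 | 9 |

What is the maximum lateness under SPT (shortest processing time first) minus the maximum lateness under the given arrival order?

SPT (increasing processing time): D B E C A.
D: 0→2, due 12, lateness -10
B: 2→5, due 18, lateness -13
E: 5→10, due 9, lateness 1
C: 10→16, due 6, lateness 10
A: 16→27, due 16, lateness 11
Maximum = 11.
FIFO (arrival order): A B C D E.
A: 0→11, due 16, lateness -5
B: 11→14, due 18, lateness -4
C: 14→20, due 6, lateness 14
D: 20→22, due 12, lateness 10
E: 22→27, due 9, lateness 18
Maximum = 18.
Difference = 11 − 18 = -7.

-7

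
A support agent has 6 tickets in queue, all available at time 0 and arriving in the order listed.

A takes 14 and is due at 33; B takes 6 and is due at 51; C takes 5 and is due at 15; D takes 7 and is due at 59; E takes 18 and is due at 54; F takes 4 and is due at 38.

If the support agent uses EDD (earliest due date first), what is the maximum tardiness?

0

EDD (increasing due date): C A F B E D.
C: 0→5, due 15, tardiness 0
A: 5→19, due 33, tardiness 0
F: 19→23, due 38, tardiness 0
B: 23→29, due 51, tardiness 0
E: 29→47, due 54, tardiness 0
D: 47→54, due 59, tardiness 0
Maximum = 0.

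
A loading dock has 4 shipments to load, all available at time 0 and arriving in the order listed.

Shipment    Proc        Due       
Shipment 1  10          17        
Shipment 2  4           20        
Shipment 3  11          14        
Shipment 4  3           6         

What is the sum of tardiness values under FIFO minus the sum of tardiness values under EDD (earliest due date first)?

FIFO (arrival order): Shipment 1 Shipment 2 Shipment 3 Shipment 4.
Shipment 1: 0→10, due 17, tardiness 0
Shipment 2: 10→14, due 20, tardiness 0
Shipment 3: 14→25, due 14, tardiness 11
Shipment 4: 25→28, due 6, tardiness 22
Sum = 0+0+11+22 = 33.
EDD (increasing due date): Shipment 4 Shipment 3 Shipment 1 Shipment 2.
Shipment 4: 0→3, due 6, tardiness 0
Shipment 3: 3→14, due 14, tardiness 0
Shipment 1: 14→24, due 17, tardiness 7
Shipment 2: 24→28, due 20, tardiness 8
Sum = 0+0+7+8 = 15.
Difference = 33 − 15 = 18.

18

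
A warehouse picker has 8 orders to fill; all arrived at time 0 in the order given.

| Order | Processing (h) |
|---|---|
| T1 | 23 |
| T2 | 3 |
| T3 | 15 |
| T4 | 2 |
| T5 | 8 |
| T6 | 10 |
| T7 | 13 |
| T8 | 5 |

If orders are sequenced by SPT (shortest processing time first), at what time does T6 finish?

SPT (increasing processing time): T4 T2 T8 T5 T6 T7 T3 T1.
T4: 0→2
T2: 2→5
T8: 5→10
T5: 10→18
T6: 18→28

28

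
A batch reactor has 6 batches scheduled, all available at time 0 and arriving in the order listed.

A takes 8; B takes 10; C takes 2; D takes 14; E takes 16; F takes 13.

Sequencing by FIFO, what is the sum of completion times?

FIFO (arrival order): A B C D E F.
A: 0→8
B: 8→18
C: 18→20
D: 20→34
E: 34→50
F: 50→63
Sum = 8+18+20+34+50+63 = 193.

193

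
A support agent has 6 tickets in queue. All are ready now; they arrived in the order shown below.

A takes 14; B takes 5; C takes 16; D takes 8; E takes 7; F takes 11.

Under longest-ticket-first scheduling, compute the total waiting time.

192

LPT (decreasing processing time): C A F D E B.
C: waits 0, runs 0→16
A: waits 16, runs 16→30
F: waits 30, runs 30→41
D: waits 41, runs 41→49
E: waits 49, runs 49→56
B: waits 56, runs 56→61
Sum = 0+16+30+41+49+56 = 192.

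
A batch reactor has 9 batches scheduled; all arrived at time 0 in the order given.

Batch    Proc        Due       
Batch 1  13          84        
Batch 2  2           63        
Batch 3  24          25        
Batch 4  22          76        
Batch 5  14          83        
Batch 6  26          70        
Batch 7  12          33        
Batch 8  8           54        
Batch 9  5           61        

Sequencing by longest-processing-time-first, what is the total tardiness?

LPT (decreasing processing time): Batch 6 Batch 3 Batch 4 Batch 5 Batch 1 Batch 7 Batch 8 Batch 9 Batch 2.
Batch 6: 0→26, due 70, tardiness 0
Batch 3: 26→50, due 25, tardiness 25
Batch 4: 50→72, due 76, tardiness 0
Batch 5: 72→86, due 83, tardiness 3
Batch 1: 86→99, due 84, tardiness 15
Batch 7: 99→111, due 33, tardiness 78
Batch 8: 111→119, due 54, tardiness 65
Batch 9: 119→124, due 61, tardiness 63
Batch 2: 124→126, due 63, tardiness 63
Sum = 0+25+0+3+15+78+65+63+63 = 312.

312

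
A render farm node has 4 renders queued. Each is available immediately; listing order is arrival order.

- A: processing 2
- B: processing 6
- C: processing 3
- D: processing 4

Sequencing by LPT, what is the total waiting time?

29

LPT (decreasing processing time): B D C A.
B: waits 0, runs 0→6
D: waits 6, runs 6→10
C: waits 10, runs 10→13
A: waits 13, runs 13→15
Sum = 0+6+10+13 = 29.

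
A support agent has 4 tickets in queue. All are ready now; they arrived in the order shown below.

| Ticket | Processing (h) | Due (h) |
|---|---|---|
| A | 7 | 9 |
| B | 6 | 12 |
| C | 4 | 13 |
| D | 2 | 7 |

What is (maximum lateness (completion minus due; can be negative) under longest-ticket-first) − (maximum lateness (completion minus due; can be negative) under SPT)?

LPT (decreasing processing time): A B C D.
A: 0→7, due 9, lateness -2
B: 7→13, due 12, lateness 1
C: 13→17, due 13, lateness 4
D: 17→19, due 7, lateness 12
Maximum = 12.
SPT (increasing processing time): D C B A.
D: 0→2, due 7, lateness -5
C: 2→6, due 13, lateness -7
B: 6→12, due 12, lateness 0
A: 12→19, due 9, lateness 10
Maximum = 10.
Difference = 12 − 10 = 2.

2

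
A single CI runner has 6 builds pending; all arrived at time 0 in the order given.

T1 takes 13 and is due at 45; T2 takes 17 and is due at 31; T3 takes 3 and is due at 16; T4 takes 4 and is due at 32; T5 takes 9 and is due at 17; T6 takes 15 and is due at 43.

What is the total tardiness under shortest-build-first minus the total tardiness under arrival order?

-38

SPT (increasing processing time): T3 T4 T5 T1 T6 T2.
T3: 0→3, due 16, tardiness 0
T4: 3→7, due 32, tardiness 0
T5: 7→16, due 17, tardiness 0
T1: 16→29, due 45, tardiness 0
T6: 29→44, due 43, tardiness 1
T2: 44→61, due 31, tardiness 30
Sum = 0+0+0+0+1+30 = 31.
FIFO (arrival order): T1 T2 T3 T4 T5 T6.
T1: 0→13, due 45, tardiness 0
T2: 13→30, due 31, tardiness 0
T3: 30→33, due 16, tardiness 17
T4: 33→37, due 32, tardiness 5
T5: 37→46, due 17, tardiness 29
T6: 46→61, due 43, tardiness 18
Sum = 0+0+17+5+29+18 = 69.
Difference = 31 − 69 = -38.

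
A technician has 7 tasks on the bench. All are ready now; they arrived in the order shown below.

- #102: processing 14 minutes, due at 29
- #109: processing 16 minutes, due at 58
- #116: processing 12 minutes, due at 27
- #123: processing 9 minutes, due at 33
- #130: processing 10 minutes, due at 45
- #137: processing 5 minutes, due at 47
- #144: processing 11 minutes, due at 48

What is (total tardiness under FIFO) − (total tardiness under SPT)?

26

FIFO (arrival order): #102 #109 #116 #123 #130 #137 #144.
#102: 0→14, due 29, tardiness 0
#109: 14→30, due 58, tardiness 0
#116: 30→42, due 27, tardiness 15
#123: 42→51, due 33, tardiness 18
#130: 51→61, due 45, tardiness 16
#137: 61→66, due 47, tardiness 19
#144: 66→77, due 48, tardiness 29
Sum = 0+0+15+18+16+19+29 = 97.
SPT (increasing processing time): #137 #123 #130 #144 #116 #102 #109.
#137: 0→5, due 47, tardiness 0
#123: 5→14, due 33, tardiness 0
#130: 14→24, due 45, tardiness 0
#144: 24→35, due 48, tardiness 0
#116: 35→47, due 27, tardiness 20
#102: 47→61, due 29, tardiness 32
#109: 61→77, due 58, tardiness 19
Sum = 0+0+0+0+20+32+19 = 71.
Difference = 97 − 71 = 26.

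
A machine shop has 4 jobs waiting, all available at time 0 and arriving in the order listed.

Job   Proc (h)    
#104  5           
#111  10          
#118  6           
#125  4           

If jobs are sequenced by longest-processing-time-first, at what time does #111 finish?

10

LPT (decreasing processing time): #111 #118 #104 #125.
#111: 0→10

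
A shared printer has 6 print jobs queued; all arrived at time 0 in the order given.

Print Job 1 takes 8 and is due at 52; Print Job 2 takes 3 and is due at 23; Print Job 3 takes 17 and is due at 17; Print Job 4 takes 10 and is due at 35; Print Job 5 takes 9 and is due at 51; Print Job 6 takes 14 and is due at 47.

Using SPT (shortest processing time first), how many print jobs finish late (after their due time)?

SPT (increasing processing time): Print Job 2 Print Job 1 Print Job 5 Print Job 4 Print Job 6 Print Job 3.
Print Job 2: 0→3, due 23, tardiness 0
Print Job 1: 3→11, due 52, tardiness 0
Print Job 5: 11→20, due 51, tardiness 0
Print Job 4: 20→30, due 35, tardiness 0
Print Job 6: 30→44, due 47, tardiness 0
Print Job 3: 44→61, due 17, tardiness 44
Late print jobs: 1.

1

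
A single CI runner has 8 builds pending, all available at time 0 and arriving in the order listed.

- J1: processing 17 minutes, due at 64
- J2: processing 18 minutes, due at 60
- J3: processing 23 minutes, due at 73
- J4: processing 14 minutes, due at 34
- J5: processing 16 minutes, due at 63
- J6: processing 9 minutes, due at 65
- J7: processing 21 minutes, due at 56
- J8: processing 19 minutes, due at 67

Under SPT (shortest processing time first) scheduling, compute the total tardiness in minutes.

SPT (increasing processing time): J6 J4 J5 J1 J2 J8 J7 J3.
J6: 0→9, due 65, tardiness 0
J4: 9→23, due 34, tardiness 0
J5: 23→39, due 63, tardiness 0
J1: 39→56, due 64, tardiness 0
J2: 56→74, due 60, tardiness 14
J8: 74→93, due 67, tardiness 26
J7: 93→114, due 56, tardiness 58
J3: 114→137, due 73, tardiness 64
Sum = 0+0+0+0+14+26+58+64 = 162.

162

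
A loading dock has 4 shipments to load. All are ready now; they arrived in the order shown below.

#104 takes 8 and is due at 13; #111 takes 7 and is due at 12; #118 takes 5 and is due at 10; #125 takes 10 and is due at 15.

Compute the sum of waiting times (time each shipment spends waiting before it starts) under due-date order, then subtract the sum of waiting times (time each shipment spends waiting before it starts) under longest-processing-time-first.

EDD (increasing due date): #118 #111 #104 #125.
#118: waits 0, runs 0→5
#111: waits 5, runs 5→12
#104: waits 12, runs 12→20
#125: waits 20, runs 20→30
Sum = 0+5+12+20 = 37.
LPT (decreasing processing time): #125 #104 #111 #118.
#125: waits 0, runs 0→10
#104: waits 10, runs 10→18
#111: waits 18, runs 18→25
#118: waits 25, runs 25→30
Sum = 0+10+18+25 = 53.
Difference = 37 − 53 = -16.

-16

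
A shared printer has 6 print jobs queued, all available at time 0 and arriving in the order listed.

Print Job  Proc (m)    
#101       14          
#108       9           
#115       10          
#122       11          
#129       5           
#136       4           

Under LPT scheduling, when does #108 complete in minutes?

LPT (decreasing processing time): #101 #122 #115 #108 #129 #136.
#101: 0→14
#122: 14→25
#115: 25→35
#108: 35→44

44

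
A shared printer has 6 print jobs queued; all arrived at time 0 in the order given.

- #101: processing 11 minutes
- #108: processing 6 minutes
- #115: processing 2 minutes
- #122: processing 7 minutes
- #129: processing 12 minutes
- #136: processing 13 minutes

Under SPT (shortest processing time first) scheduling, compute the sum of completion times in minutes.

SPT (increasing processing time): #115 #108 #122 #101 #129 #136.
#115: 0→2
#108: 2→8
#122: 8→15
#101: 15→26
#129: 26→38
#136: 38→51
Sum = 2+8+15+26+38+51 = 140.

140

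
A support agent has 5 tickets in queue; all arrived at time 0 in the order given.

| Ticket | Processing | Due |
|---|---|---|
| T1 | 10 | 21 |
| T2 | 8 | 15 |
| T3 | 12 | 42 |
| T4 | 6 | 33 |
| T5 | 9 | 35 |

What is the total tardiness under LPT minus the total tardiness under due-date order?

34

LPT (decreasing processing time): T3 T1 T5 T2 T4.
T3: 0→12, due 42, tardiness 0
T1: 12→22, due 21, tardiness 1
T5: 22→31, due 35, tardiness 0
T2: 31→39, due 15, tardiness 24
T4: 39→45, due 33, tardiness 12
Sum = 0+1+0+24+12 = 37.
EDD (increasing due date): T2 T1 T4 T5 T3.
T2: 0→8, due 15, tardiness 0
T1: 8→18, due 21, tardiness 0
T4: 18→24, due 33, tardiness 0
T5: 24→33, due 35, tardiness 0
T3: 33→45, due 42, tardiness 3
Sum = 0+0+0+0+3 = 3.
Difference = 37 − 3 = 34.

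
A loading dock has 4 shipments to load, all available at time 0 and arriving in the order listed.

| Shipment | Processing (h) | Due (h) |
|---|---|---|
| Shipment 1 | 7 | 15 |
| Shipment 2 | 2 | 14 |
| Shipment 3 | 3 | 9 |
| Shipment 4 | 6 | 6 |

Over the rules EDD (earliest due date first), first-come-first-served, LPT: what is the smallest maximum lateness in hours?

3

EDD (increasing due date): Shipment 4 Shipment 3 Shipment 2 Shipment 1.
Shipment 4: 0→6, due 6, lateness 0
Shipment 3: 6→9, due 9, lateness 0
Shipment 2: 9→11, due 14, lateness -3
Shipment 1: 11→18, due 15, lateness 3
Maximum = 3.
FIFO (arrival order): Shipment 1 Shipment 2 Shipment 3 Shipment 4.
Shipment 1: 0→7, due 15, lateness -8
Shipment 2: 7→9, due 14, lateness -5
Shipment 3: 9→12, due 9, lateness 3
Shipment 4: 12→18, due 6, lateness 12
Maximum = 12.
LPT (decreasing processing time): Shipment 1 Shipment 4 Shipment 3 Shipment 2.
Shipment 1: 0→7, due 15, lateness -8
Shipment 4: 7→13, due 6, lateness 7
Shipment 3: 13→16, due 9, lateness 7
Shipment 2: 16→18, due 14, lateness 4
Maximum = 7.
EDD 3, FIFO 12, LPT 7 → minimum 3.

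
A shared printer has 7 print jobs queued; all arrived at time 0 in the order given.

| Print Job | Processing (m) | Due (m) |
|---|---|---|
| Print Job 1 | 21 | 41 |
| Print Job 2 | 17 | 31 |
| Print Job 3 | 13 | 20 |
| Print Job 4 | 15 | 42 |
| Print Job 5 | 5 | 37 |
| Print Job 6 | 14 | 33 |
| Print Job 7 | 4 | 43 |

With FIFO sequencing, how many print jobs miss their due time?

FIFO (arrival order): Print Job 1 Print Job 2 Print Job 3 Print Job 4 Print Job 5 Print Job 6 Print Job 7.
Print Job 1: 0→21, due 41, tardiness 0
Print Job 2: 21→38, due 31, tardiness 7
Print Job 3: 38→51, due 20, tardiness 31
Print Job 4: 51→66, due 42, tardiness 24
Print Job 5: 66→71, due 37, tardiness 34
Print Job 6: 71→85, due 33, tardiness 52
Print Job 7: 85→89, due 43, tardiness 46
Late print jobs: 6.

6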